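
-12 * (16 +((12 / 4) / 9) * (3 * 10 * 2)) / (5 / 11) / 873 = -528 / 485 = -1.09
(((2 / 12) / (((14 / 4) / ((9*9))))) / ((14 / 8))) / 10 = 54 / 245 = 0.22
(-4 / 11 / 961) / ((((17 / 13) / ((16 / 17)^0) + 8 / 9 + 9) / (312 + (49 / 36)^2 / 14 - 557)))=8251061 / 997056720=0.01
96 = 96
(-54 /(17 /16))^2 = 746496 /289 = 2583.03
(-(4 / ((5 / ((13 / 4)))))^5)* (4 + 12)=-5940688 / 3125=-1901.02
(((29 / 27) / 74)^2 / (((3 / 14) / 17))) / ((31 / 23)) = 2301817 / 185628186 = 0.01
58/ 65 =0.89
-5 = -5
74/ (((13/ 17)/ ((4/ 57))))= 5032/ 741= 6.79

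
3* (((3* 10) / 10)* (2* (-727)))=-13086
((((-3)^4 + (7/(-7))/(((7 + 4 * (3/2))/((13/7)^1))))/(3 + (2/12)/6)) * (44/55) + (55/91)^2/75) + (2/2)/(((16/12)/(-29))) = -20636281/54157740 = -0.38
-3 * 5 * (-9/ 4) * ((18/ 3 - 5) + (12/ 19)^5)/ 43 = 367865685/ 425889028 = 0.86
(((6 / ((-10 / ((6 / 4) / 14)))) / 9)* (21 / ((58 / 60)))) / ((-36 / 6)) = 3 / 116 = 0.03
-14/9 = -1.56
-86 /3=-28.67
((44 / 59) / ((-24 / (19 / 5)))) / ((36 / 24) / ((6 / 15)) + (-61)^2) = -418 / 13185615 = -0.00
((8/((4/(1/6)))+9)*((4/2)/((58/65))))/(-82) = -910/3567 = -0.26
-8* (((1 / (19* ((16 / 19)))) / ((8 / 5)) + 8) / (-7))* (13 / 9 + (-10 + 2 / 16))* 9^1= -89229 / 128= -697.10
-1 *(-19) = 19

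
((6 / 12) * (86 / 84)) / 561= 43 / 47124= 0.00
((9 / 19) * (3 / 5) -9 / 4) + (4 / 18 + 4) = 7717 / 3420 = 2.26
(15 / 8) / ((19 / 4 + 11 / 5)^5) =6000000 / 51888844699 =0.00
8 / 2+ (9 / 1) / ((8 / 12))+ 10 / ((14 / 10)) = 345 / 14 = 24.64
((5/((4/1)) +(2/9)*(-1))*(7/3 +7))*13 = 3367/27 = 124.70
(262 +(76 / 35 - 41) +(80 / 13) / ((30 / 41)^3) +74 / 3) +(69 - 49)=17416849 / 61425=283.55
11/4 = 2.75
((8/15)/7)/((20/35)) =2/15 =0.13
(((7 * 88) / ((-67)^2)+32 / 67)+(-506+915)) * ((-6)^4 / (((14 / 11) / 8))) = 104853507264 / 31423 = 3336839.49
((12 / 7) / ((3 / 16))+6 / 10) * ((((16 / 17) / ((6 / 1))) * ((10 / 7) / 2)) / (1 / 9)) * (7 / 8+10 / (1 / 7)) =82863 / 119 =696.33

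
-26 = -26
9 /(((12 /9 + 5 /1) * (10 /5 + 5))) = 27 /133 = 0.20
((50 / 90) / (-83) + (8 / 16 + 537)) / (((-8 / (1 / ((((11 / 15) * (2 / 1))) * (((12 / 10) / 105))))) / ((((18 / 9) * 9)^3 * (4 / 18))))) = -18971229375 / 3652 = -5194750.65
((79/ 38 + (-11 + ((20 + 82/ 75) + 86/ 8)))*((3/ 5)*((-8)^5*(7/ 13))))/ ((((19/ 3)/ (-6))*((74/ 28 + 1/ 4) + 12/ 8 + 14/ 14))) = 42629.84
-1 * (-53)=53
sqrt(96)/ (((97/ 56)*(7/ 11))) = 8.89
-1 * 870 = -870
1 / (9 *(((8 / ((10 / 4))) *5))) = 1 / 144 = 0.01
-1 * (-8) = 8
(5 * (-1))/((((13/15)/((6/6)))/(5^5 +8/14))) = -126225/7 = -18032.14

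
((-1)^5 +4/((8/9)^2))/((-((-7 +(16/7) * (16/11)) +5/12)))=15015/12044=1.25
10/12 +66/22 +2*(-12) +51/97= -11431/582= -19.64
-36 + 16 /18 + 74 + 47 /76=27023 /684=39.51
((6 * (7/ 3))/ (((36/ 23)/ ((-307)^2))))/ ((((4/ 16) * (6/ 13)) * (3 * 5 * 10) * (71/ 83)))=16372842031/ 287550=56939.11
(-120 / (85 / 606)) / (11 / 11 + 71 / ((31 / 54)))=-450864 / 65705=-6.86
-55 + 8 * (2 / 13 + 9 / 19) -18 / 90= -61972 / 1235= -50.18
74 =74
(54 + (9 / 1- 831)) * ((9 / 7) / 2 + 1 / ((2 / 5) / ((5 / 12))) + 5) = -35936 / 7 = -5133.71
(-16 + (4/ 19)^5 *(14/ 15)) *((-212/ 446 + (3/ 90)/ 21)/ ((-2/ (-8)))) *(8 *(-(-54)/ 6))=33306491716352/ 15257331075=2182.98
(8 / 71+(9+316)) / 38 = 23083 / 2698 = 8.56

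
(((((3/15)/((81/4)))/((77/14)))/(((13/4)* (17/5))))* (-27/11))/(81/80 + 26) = -2560/173361903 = -0.00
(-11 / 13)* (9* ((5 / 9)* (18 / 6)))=-165 / 13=-12.69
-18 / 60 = -0.30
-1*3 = -3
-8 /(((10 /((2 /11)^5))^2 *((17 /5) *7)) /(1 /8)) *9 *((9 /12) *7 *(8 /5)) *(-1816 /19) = 25104384 /209444703653075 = 0.00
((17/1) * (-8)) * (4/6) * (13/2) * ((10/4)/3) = -4420/9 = -491.11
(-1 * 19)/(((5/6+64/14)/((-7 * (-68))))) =-379848/227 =-1673.34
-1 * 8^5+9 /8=-262135 /8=-32766.88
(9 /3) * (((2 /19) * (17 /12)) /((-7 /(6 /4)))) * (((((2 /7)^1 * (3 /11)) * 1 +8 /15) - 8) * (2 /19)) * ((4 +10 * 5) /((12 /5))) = 652851 /389158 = 1.68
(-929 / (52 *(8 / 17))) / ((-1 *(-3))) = -15793 / 1248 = -12.65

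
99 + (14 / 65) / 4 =12877 / 130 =99.05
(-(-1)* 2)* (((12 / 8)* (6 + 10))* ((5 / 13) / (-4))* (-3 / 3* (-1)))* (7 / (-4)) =105 / 13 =8.08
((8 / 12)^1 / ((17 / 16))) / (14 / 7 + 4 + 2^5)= 16 / 969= 0.02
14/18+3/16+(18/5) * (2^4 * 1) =42167/720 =58.57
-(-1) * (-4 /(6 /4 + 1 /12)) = -48 /19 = -2.53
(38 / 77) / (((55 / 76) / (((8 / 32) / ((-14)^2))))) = 361 / 415030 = 0.00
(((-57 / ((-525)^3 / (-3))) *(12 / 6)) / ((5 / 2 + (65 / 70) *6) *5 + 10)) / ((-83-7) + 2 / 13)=247 / 472834687500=0.00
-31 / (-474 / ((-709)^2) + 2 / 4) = -31166222 / 501733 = -62.12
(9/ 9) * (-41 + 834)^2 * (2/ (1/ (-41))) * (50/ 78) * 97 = -9618971050/ 3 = -3206323683.33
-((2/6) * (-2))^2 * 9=-4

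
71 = 71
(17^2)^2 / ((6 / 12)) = 167042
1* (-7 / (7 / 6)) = -6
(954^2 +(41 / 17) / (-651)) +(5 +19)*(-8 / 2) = 10071191299 / 11067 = 910020.00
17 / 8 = 2.12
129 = 129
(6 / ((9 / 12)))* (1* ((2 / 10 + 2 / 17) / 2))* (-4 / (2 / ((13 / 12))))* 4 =-936 / 85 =-11.01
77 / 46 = 1.67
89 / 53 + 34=1891 / 53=35.68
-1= -1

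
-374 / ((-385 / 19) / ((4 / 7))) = 2584 / 245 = 10.55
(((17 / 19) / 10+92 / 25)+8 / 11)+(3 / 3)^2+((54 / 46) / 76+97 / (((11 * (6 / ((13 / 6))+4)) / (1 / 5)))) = 5.77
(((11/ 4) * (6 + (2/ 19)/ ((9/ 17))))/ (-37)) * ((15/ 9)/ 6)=-14575/ 113886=-0.13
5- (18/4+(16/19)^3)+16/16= 12385/13718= 0.90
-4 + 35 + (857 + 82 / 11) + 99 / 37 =365539 / 407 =898.13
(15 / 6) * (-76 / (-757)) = 190 / 757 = 0.25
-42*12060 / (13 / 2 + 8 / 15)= -72017.06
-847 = -847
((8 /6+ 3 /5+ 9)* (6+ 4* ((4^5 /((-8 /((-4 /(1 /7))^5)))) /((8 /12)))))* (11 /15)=105975479931.20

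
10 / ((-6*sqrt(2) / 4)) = -10*sqrt(2) / 3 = -4.71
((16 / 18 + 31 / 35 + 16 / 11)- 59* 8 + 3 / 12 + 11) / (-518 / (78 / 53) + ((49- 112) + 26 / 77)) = 1.10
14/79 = 0.18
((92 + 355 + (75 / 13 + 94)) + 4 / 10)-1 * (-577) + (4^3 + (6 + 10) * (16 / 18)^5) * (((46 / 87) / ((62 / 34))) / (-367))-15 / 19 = 81083194202430994 / 72181601821485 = 1123.32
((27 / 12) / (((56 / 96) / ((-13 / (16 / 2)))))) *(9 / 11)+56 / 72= -24119 / 5544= -4.35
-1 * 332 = -332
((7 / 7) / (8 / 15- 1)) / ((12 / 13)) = -65 / 28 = -2.32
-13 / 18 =-0.72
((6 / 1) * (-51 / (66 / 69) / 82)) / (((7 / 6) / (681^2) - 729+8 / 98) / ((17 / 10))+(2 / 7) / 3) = 4078305422541 / 448126383393854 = 0.01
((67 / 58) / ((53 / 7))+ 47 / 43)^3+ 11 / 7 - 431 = -6911098500172046533 / 16166462389927976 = -427.50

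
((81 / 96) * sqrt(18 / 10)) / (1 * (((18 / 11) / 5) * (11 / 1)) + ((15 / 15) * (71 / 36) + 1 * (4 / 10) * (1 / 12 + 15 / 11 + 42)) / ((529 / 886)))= 4242051 * sqrt(5) / 301742416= 0.03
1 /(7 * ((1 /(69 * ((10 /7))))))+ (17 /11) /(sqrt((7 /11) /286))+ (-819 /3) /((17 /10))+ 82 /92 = -5579687 /38318+ 17 * sqrt(182) /7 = -112.85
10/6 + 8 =29/3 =9.67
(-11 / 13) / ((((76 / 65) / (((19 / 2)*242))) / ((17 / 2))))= -113135 / 8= -14141.88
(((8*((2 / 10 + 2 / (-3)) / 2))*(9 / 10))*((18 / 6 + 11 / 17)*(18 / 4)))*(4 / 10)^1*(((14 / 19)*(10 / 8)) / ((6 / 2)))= -3.39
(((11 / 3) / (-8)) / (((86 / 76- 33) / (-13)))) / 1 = -2717 / 14532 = -0.19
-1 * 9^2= -81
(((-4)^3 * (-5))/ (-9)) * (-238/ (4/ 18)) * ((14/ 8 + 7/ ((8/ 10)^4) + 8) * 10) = 20441225/ 2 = 10220612.50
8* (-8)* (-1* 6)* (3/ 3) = 384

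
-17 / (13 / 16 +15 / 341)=-92752 / 4673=-19.85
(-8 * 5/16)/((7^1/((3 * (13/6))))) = -2.32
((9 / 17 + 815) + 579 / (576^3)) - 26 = 854994717905 / 1082916864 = 789.53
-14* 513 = -7182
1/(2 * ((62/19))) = 19/124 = 0.15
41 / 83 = 0.49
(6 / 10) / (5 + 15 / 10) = 6 / 65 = 0.09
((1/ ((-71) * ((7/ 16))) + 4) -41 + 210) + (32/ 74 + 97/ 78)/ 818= 202944105809/ 1173291756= 172.97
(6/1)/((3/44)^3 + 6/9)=9.00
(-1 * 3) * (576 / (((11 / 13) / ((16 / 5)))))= -359424 / 55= -6534.98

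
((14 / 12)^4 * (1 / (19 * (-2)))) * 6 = -2401 / 8208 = -0.29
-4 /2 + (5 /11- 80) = -897 /11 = -81.55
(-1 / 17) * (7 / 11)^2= -0.02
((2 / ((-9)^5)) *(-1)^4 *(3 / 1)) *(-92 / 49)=184 / 964467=0.00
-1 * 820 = -820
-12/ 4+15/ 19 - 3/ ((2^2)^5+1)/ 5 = -215307/ 97375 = -2.21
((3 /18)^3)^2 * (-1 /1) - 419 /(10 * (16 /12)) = -7330829 /233280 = -31.43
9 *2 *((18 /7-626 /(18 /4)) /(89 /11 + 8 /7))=-189244 /711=-266.17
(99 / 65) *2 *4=792 / 65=12.18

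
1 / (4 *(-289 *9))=-1 / 10404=-0.00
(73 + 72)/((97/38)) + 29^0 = 5607/97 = 57.80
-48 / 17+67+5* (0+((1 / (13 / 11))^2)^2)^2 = 908182721496 / 13867422257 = 65.49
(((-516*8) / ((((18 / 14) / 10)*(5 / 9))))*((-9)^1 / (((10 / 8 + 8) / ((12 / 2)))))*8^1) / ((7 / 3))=42799104 / 37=1156732.54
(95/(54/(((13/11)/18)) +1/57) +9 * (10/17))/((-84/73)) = -4.70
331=331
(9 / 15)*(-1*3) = -9 / 5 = -1.80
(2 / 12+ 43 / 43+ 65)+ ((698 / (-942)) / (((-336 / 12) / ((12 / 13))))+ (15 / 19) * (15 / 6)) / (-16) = 1721015095 / 26059488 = 66.04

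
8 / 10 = 4 / 5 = 0.80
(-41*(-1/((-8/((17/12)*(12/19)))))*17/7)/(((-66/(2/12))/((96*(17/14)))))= 201433/61446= 3.28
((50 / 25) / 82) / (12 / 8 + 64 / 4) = 2 / 1435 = 0.00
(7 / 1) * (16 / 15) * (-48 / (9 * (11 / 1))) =-1792 / 495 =-3.62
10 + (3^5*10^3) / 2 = 121510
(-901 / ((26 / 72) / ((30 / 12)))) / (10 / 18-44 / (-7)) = -5108670 / 5603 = -911.77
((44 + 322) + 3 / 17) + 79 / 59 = 368618 / 1003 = 367.52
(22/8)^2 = 121/16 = 7.56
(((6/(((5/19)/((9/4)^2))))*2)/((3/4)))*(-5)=-1539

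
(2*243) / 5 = 486 / 5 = 97.20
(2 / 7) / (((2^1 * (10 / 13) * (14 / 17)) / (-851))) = -188071 / 980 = -191.91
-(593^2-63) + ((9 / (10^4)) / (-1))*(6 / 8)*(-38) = -7031719487 / 20000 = -351585.97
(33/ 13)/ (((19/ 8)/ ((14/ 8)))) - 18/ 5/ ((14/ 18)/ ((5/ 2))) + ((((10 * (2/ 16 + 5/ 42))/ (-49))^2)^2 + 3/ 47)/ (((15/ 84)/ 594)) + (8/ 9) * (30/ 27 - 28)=53174575051669572337/ 297494028626951520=178.74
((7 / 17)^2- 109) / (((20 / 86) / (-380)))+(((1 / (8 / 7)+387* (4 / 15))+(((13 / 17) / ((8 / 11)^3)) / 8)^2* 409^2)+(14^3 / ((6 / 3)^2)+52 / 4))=188961.35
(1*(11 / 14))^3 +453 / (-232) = -29195 / 19894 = -1.47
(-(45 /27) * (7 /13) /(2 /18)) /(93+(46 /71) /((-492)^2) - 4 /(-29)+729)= -26166513240 /2663450291983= -0.01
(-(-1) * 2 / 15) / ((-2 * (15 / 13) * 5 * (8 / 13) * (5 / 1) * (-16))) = 0.00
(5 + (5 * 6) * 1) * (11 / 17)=385 / 17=22.65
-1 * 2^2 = -4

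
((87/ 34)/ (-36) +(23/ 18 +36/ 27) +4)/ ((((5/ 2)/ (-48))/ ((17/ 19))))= -112.35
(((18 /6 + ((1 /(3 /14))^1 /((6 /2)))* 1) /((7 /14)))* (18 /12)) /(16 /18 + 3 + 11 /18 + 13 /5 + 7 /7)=410 /243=1.69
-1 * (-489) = 489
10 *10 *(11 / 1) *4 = 4400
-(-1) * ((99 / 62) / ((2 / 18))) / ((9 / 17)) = 1683 / 62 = 27.15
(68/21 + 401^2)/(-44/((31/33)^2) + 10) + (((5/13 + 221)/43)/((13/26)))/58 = -52605465285391/13040549886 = -4033.99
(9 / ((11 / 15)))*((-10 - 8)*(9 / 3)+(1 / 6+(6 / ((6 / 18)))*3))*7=315 / 22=14.32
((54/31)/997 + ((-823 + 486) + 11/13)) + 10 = -131044978/401791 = -326.15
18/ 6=3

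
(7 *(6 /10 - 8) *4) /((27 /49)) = -50764 /135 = -376.03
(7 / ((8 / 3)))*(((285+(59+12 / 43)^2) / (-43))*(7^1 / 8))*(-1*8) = 1623.41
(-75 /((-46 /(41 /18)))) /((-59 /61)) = -62525 /16284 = -3.84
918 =918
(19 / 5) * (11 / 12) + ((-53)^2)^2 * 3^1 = 1420286789 / 60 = 23671446.48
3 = 3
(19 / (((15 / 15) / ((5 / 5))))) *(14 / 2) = 133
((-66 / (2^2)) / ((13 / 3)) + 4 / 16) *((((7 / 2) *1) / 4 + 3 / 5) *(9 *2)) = -19647 / 208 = -94.46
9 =9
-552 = -552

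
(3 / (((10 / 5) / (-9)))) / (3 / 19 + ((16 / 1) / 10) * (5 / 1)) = -513 / 310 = -1.65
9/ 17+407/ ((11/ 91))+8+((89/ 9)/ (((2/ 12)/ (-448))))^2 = 108105310568/ 153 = 706570657.31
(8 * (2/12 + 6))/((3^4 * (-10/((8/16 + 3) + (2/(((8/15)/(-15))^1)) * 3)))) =24457/2430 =10.06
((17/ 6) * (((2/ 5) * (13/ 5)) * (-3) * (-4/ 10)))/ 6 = 221/ 375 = 0.59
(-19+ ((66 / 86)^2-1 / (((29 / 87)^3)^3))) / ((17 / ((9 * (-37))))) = 12130493697 / 31433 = 385915.87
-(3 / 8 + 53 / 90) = -347 / 360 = -0.96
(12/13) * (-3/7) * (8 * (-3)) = 864/91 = 9.49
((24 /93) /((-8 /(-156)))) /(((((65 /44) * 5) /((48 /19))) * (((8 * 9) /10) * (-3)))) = -704 /8835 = -0.08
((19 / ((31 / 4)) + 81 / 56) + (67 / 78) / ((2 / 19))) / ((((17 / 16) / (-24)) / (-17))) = 4630.39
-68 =-68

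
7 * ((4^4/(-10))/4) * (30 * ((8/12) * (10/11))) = -8960/11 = -814.55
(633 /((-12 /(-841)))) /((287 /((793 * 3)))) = 422155929 /1148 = 367731.65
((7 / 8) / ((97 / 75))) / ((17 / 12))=1575 / 3298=0.48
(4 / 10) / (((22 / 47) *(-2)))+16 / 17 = 961 / 1870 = 0.51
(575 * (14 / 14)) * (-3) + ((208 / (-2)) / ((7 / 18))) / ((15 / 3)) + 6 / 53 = -3298881 / 1855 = -1778.37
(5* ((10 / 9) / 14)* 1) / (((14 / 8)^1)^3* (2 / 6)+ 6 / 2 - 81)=-1600 / 307293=-0.01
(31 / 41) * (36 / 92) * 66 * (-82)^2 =3019896 / 23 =131299.83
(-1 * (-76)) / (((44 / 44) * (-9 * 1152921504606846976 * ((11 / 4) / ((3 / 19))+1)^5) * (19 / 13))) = -27 / 11414524063389119217139712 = -0.00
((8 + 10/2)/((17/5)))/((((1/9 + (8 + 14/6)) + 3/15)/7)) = 20475/8143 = 2.51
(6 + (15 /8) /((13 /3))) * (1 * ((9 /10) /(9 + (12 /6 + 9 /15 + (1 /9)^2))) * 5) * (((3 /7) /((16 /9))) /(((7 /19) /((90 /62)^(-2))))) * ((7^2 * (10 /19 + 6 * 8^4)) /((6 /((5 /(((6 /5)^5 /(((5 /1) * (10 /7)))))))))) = 3908970432109375 /1752977408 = 2229903.49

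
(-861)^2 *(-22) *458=-7469550396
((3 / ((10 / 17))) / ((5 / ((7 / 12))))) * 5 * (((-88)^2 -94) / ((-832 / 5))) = -455175 / 3328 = -136.77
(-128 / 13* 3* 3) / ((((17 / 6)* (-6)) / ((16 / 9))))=2048 / 221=9.27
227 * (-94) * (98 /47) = -44492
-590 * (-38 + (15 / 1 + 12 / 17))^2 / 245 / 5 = -16949638 / 70805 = -239.38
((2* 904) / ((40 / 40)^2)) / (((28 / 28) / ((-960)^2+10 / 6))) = 4998767440 / 3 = 1666255813.33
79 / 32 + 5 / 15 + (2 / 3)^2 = 935 / 288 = 3.25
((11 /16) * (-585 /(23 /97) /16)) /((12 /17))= -3537105 /23552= -150.18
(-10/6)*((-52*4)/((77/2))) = 2080/231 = 9.00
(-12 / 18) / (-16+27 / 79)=158 / 3711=0.04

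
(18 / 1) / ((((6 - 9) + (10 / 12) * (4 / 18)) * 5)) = -243 / 190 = -1.28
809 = 809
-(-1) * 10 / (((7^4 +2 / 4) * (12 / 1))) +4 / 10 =28843 / 72045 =0.40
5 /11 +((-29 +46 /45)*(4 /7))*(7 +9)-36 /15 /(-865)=-765309949 /2997225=-255.34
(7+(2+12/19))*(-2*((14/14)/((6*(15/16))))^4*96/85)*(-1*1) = 15990784/735834375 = 0.02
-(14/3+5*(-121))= 600.33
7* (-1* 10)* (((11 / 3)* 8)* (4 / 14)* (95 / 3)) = -167200 / 9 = -18577.78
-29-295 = -324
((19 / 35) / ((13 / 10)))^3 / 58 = 27436 / 21853559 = 0.00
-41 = -41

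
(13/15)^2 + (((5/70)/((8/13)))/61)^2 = 7888319881/10502150400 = 0.75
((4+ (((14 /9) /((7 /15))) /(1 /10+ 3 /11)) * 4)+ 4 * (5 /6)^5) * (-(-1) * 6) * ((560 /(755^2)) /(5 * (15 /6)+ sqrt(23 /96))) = 7387835840 /378030068739- 369391792 * sqrt(138) /5670451031085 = 0.02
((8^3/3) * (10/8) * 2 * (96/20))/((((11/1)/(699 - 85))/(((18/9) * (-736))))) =-1850998784/11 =-168272616.73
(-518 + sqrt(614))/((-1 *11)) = 518/11 - sqrt(614)/11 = 44.84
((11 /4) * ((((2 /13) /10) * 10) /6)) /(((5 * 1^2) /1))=11 /780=0.01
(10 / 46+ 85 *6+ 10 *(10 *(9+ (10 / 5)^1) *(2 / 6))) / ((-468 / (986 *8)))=-119315860 / 8073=-14779.62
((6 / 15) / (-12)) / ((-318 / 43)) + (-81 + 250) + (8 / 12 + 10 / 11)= 17900693 / 104940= 170.58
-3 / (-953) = 3 / 953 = 0.00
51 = 51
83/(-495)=-83/495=-0.17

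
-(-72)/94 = 36/47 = 0.77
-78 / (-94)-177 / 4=-8163 / 188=-43.42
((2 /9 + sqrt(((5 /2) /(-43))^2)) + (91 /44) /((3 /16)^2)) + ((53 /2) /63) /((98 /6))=86345150 /1460151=59.13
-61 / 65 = -0.94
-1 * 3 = -3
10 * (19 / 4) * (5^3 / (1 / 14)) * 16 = 1330000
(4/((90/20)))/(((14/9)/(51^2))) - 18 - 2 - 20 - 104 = 9396/7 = 1342.29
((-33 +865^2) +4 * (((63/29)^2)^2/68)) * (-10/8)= -44980547570725/48095108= -935241.64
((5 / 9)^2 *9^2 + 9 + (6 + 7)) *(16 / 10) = 376 / 5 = 75.20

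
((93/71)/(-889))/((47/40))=-3720/2966593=-0.00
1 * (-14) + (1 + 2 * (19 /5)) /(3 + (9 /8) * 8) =-13.28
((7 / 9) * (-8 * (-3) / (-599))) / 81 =-56 / 145557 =-0.00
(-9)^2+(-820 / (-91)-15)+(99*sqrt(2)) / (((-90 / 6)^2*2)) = 11*sqrt(2) / 50+6826 / 91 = 75.32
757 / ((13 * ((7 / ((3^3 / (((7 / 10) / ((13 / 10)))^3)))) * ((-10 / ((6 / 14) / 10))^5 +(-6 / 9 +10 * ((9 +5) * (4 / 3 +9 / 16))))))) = -258267204 / 124164944567856451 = -0.00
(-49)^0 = 1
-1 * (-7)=7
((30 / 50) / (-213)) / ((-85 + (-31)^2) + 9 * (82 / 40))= -4 / 1270119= -0.00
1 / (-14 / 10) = -5 / 7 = -0.71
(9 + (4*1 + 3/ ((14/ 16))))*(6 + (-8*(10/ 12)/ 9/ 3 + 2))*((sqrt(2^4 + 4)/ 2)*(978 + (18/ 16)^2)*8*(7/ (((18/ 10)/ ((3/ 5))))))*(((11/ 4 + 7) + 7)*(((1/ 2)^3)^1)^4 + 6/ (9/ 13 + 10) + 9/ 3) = 3062529528087965*sqrt(5)/ 368934912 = 18561605.27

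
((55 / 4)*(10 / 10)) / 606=55 / 2424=0.02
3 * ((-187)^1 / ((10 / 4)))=-1122 / 5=-224.40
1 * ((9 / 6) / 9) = 1 / 6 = 0.17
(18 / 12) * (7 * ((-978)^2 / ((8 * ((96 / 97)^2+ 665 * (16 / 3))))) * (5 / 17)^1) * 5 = 520.39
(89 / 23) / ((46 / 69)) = 267 / 46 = 5.80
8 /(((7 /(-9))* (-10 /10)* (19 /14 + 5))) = 144 /89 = 1.62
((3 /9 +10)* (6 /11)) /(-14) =-31 /77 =-0.40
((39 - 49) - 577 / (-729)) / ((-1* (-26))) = -6713 / 18954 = -0.35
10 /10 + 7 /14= 3 /2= 1.50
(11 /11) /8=1 /8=0.12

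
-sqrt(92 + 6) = -7 * sqrt(2) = -9.90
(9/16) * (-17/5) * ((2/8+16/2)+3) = -1377/64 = -21.52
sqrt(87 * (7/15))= sqrt(1015)/5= 6.37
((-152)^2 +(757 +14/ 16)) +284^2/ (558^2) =14859619007/ 622728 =23862.13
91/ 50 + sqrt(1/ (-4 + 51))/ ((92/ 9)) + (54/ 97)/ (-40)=9 * sqrt(47)/ 4324 + 17519/ 9700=1.82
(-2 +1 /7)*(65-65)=0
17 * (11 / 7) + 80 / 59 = 11593 / 413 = 28.07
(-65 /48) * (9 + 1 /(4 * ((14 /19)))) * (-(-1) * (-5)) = 169975 /2688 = 63.23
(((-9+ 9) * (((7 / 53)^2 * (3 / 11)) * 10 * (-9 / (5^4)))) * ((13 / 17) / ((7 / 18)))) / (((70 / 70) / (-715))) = 0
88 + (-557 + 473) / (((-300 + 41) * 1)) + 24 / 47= 154484 / 1739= 88.83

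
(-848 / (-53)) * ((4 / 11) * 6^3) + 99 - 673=7510 / 11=682.73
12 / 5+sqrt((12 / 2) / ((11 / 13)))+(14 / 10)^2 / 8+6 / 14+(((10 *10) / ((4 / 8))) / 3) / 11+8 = sqrt(858) / 11+791599 / 46200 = 19.80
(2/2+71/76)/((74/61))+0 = 8967/5624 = 1.59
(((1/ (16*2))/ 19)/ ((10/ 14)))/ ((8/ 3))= 21/ 24320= 0.00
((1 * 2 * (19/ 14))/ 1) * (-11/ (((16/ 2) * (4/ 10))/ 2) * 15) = -15675/ 56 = -279.91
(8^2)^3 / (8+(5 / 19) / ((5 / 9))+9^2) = 2929.84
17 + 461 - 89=389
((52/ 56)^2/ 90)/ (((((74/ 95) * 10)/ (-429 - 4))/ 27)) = -4171089/ 290080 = -14.38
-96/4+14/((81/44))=-16.40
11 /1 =11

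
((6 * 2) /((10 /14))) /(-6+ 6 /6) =-84 /25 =-3.36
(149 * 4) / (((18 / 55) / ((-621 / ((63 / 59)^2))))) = -1312232570 / 1323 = -991861.35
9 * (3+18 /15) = 189 /5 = 37.80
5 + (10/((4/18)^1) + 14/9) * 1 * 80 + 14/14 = 33574/9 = 3730.44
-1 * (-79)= 79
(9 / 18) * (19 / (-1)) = -19 / 2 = -9.50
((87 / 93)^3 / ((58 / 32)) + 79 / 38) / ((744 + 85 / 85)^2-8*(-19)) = 0.00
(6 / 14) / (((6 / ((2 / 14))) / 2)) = 1 / 49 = 0.02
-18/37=-0.49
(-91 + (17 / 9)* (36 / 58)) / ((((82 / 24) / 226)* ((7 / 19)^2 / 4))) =-10201513440 / 58261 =-175100.21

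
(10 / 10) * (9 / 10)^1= 9 / 10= 0.90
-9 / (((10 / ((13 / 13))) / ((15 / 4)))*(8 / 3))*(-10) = 405 / 32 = 12.66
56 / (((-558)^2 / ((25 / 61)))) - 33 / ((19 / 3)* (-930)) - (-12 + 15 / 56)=296508598919 / 25260961320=11.74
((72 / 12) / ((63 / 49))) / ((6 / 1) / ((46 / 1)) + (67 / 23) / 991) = 159551 / 4560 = 34.99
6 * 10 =60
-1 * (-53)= 53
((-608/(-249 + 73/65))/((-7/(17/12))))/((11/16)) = -0.72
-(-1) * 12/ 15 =4/ 5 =0.80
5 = 5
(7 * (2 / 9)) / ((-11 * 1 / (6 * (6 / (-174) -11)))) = 8960 / 957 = 9.36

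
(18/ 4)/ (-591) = -3/ 394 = -0.01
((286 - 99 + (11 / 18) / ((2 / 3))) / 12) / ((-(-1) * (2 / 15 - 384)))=-11275 / 276384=-0.04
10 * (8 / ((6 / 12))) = 160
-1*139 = -139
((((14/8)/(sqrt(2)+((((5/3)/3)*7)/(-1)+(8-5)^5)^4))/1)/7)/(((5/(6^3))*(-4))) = -949823430269119488/1149947847432734393169071035+1162261467*sqrt(2)/4599791389730937572676284140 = -0.00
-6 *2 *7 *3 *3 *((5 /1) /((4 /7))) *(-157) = 1038555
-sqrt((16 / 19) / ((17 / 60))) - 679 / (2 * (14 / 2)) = -97 / 2 - 8 * sqrt(4845) / 323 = -50.22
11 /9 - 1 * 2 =-7 /9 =-0.78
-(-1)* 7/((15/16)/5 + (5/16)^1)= 14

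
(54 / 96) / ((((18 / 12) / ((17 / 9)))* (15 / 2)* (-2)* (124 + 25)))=-17 / 53640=-0.00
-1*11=-11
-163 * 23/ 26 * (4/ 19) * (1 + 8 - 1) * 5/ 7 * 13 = -299920/ 133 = -2255.04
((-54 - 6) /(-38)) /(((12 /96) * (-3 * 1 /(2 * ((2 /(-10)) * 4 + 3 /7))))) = 416 /133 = 3.13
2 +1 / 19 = 2.05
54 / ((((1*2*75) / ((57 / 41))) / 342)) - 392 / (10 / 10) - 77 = -305279 / 1025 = -297.83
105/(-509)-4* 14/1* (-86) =2451239/509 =4815.79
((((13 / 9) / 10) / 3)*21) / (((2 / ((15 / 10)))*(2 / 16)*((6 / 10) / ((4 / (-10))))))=-182 / 45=-4.04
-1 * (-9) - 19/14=107/14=7.64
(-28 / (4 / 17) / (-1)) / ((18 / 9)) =119 / 2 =59.50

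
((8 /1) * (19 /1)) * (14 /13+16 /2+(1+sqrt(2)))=152 * sqrt(2)+19912 /13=1746.65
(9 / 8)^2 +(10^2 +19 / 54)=175595 / 1728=101.62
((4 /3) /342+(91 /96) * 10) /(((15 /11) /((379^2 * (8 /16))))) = 122986429687 /246240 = 499457.56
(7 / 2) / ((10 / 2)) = 7 / 10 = 0.70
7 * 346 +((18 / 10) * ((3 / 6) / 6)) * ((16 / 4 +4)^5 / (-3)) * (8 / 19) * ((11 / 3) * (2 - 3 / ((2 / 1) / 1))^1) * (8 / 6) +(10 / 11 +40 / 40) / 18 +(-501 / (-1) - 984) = 4755161 / 18810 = 252.80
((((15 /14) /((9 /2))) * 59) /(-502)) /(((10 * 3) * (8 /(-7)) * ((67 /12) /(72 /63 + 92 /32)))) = 4425 /7534016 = 0.00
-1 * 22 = -22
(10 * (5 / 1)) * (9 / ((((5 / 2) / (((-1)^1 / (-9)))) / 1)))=20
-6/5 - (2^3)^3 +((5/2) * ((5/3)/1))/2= -30667/60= -511.12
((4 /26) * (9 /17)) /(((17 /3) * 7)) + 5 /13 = 10169 /26299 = 0.39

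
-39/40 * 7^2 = -1911/40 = -47.78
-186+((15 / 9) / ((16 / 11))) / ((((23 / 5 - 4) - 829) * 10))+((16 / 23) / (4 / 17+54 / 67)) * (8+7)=-954386738113 / 5423302848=-175.98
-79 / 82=-0.96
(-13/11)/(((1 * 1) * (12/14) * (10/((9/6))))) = -91/440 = -0.21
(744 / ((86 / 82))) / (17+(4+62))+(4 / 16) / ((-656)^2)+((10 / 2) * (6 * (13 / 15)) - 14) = 126229601777 / 6143476736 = 20.55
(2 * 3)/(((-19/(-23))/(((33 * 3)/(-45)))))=-1518/95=-15.98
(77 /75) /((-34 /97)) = -7469 /2550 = -2.93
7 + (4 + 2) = 13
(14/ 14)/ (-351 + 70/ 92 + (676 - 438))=-0.01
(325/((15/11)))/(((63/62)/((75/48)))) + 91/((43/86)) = 829309/1512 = 548.48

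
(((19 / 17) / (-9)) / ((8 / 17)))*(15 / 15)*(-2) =19 / 36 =0.53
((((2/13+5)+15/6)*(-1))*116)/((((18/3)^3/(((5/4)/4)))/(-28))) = 201985/5616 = 35.97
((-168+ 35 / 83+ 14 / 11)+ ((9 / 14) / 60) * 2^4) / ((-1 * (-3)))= -5308817 / 95865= -55.38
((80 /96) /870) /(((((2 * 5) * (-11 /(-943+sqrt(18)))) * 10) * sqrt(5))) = sqrt(5) * (943 -3 * sqrt(2)) /5742000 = 0.00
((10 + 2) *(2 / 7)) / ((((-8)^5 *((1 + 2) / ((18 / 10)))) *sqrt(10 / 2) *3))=-3 *sqrt(5) / 716800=-0.00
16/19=0.84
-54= -54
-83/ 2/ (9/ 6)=-83/ 3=-27.67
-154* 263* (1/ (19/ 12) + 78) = -60509988/ 19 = -3184736.21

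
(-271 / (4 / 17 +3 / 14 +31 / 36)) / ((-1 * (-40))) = -290241 / 56150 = -5.17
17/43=0.40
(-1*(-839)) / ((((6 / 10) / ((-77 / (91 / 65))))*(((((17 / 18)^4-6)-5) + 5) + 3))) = 733957200 / 21037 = 34888.87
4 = 4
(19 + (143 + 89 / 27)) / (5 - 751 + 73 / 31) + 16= 9820543 / 622431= 15.78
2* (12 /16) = 3 /2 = 1.50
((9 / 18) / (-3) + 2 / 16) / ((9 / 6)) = -1 / 36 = -0.03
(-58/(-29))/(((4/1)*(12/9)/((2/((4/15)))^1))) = 45/16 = 2.81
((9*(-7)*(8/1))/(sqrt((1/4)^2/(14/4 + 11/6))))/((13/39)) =-8064*sqrt(3) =-13967.26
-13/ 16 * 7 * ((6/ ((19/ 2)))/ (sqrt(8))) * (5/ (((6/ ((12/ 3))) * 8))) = -455 * sqrt(2)/ 1216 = -0.53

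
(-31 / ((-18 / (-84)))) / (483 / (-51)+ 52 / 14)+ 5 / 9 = 158363 / 6165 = 25.69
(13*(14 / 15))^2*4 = 588.87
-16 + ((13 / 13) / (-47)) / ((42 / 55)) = -31639 / 1974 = -16.03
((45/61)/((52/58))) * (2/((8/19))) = 24795/6344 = 3.91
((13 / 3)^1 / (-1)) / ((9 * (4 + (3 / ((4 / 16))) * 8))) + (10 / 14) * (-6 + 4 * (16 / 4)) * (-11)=-1485091 / 18900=-78.58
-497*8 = -3976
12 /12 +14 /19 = 33 /19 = 1.74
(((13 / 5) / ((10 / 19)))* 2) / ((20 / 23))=5681 / 500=11.36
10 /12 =5 /6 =0.83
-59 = -59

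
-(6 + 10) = -16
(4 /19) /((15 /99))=132 /95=1.39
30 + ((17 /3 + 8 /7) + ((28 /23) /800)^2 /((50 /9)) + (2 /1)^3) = 995578009261 /22218000000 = 44.81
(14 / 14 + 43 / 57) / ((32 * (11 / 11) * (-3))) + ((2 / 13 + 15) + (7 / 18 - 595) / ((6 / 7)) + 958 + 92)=19816139 / 53352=371.42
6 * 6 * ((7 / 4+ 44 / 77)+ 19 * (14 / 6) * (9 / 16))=27477 / 28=981.32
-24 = -24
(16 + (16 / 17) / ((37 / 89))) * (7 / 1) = 80416 / 629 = 127.85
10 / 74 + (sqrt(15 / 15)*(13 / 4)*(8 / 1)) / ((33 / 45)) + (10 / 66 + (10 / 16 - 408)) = -3630119 / 9768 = -371.63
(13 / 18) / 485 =13 / 8730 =0.00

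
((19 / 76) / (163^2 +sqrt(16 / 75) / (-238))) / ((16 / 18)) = 5355 * sqrt(3) / 11995699737025136 +253964436075 / 23991399474050272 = 0.00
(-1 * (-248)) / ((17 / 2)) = 496 / 17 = 29.18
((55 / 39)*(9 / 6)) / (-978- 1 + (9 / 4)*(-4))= -55 / 25688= -0.00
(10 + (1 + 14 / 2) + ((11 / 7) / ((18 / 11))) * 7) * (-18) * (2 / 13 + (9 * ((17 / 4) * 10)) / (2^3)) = -21345.02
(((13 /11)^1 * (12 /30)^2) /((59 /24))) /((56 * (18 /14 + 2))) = 156 /373175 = 0.00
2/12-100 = -599/6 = -99.83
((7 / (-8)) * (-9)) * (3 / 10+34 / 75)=2373 / 400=5.93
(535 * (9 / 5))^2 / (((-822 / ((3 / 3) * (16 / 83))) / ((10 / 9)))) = -2747760 / 11371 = -241.65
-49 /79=-0.62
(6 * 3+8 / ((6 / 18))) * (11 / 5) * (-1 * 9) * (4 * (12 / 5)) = -199584 / 25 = -7983.36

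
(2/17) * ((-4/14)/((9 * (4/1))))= -1/1071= -0.00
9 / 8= 1.12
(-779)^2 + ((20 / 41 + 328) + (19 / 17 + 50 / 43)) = 18197545066 / 29971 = 607171.77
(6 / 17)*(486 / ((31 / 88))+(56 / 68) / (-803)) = 3502953204 / 7194077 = 486.92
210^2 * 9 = 396900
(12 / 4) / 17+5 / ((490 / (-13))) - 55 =-54.96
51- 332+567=286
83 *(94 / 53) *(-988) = -145441.06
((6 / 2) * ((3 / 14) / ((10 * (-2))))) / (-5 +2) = 3 / 280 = 0.01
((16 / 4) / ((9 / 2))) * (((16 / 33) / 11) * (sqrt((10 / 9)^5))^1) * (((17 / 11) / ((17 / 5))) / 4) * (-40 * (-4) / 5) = 0.19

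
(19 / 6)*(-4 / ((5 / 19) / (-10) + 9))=-1444 / 1023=-1.41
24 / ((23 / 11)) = 264 / 23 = 11.48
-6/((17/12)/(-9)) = 648/17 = 38.12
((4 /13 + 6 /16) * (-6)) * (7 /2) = -1491 /104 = -14.34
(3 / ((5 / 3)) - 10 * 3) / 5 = -141 / 25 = -5.64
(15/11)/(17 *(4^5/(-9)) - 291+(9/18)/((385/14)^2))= -0.00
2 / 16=1 / 8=0.12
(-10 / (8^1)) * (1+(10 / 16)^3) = -1.56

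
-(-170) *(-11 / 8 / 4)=-935 / 16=-58.44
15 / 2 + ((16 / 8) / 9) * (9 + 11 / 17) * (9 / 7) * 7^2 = 4847 / 34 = 142.56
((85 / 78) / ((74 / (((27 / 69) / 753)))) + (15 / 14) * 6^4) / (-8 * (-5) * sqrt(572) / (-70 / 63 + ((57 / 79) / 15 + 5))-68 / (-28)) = -22470342848836915595 / 393400186137988240172 + 47002881646294457625 * sqrt(143) / 98350046534497060043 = 5.66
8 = 8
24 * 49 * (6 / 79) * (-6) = -42336 / 79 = -535.90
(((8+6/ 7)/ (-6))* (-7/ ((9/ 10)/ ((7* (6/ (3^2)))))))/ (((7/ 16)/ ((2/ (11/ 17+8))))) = 337280/ 11907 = 28.33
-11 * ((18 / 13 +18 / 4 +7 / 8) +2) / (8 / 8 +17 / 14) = -70147 / 1612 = -43.52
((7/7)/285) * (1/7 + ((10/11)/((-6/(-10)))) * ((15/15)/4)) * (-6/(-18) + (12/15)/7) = 11327/13825350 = 0.00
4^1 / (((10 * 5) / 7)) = 0.56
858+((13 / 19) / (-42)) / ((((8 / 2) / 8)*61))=20882849 / 24339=858.00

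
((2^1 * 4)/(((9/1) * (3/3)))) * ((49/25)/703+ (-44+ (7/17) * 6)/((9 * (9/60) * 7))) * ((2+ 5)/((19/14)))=-27776175056/1379444175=-20.14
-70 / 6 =-35 / 3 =-11.67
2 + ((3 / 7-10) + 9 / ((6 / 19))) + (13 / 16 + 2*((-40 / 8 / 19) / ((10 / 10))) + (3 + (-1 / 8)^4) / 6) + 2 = 77514373 / 3268608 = 23.71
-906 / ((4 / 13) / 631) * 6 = -11147877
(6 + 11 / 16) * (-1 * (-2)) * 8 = 107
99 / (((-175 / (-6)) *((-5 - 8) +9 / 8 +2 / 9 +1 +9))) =-42768 / 20825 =-2.05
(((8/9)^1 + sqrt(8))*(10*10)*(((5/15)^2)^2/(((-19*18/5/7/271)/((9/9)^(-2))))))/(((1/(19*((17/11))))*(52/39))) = -4031125*sqrt(2)/2673- 16124500/24057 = -2803.02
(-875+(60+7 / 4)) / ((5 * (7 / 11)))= -35783 / 140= -255.59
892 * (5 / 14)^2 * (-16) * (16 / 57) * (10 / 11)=-14272000 / 30723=-464.54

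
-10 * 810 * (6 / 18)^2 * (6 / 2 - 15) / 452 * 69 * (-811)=-151089300 / 113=-1337073.45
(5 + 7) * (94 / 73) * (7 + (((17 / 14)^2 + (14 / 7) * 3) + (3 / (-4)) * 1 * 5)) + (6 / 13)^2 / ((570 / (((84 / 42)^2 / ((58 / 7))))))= 275988255048 / 1665433315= 165.72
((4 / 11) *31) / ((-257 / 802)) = -99448 / 2827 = -35.18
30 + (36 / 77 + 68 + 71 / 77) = 99.39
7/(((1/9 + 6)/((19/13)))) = 1197/715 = 1.67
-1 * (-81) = 81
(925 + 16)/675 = 941/675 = 1.39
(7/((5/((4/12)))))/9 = 0.05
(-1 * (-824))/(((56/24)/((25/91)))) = 61800/637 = 97.02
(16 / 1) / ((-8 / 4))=-8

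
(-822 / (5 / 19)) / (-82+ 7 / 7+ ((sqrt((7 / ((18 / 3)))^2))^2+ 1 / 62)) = 17429688 / 444295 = 39.23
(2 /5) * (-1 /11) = -2 /55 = -0.04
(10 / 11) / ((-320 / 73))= -73 / 352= -0.21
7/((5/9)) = 63/5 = 12.60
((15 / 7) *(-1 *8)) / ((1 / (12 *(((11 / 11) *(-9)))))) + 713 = 17951 / 7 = 2564.43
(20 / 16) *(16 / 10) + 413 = 415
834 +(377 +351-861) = 701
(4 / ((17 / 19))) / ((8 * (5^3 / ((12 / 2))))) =57 / 2125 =0.03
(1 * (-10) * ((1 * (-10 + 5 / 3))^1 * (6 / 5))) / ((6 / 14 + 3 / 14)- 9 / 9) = -280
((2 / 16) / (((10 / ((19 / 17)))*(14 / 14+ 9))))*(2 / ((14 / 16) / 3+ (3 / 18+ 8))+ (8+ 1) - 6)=12483 / 2760800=0.00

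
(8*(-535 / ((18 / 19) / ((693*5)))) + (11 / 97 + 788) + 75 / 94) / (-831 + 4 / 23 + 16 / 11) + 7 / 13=469442135550929 / 24872107754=18874.24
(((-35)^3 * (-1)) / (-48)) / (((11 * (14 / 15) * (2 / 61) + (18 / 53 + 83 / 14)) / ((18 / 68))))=-43663685625 / 1219702672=-35.80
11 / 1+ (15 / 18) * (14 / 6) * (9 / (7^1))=27 / 2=13.50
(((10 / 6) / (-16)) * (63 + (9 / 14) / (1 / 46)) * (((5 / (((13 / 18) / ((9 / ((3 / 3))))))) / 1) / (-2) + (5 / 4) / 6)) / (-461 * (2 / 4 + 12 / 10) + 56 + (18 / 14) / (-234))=-2172375 / 5297696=-0.41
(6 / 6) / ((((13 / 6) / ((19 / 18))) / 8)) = 152 / 39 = 3.90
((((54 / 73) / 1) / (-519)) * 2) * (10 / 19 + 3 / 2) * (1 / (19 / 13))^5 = -514612098 / 594142431149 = -0.00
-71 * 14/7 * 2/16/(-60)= 0.30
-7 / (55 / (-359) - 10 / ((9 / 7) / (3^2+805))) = 0.00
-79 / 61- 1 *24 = -1543 / 61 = -25.30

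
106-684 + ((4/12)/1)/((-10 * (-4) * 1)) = -577.99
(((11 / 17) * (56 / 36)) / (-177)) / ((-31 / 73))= 11242 / 839511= 0.01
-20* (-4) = 80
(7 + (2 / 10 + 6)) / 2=33 / 5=6.60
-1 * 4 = -4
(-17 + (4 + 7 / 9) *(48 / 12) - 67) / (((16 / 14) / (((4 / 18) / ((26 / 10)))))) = -5110 / 1053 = -4.85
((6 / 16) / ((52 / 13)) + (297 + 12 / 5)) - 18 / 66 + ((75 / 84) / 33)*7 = 143717 / 480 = 299.41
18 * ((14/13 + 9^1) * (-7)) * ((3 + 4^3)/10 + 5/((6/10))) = -1240701/65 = -19087.71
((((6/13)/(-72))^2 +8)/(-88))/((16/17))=-300883/3115008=-0.10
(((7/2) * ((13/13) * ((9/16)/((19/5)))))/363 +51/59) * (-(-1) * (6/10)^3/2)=0.09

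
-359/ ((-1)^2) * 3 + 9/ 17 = -1076.47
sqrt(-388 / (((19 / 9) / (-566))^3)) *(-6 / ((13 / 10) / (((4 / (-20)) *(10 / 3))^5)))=724480 *sqrt(1043138) / 14079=52556.38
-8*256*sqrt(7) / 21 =-2048*sqrt(7) / 21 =-258.02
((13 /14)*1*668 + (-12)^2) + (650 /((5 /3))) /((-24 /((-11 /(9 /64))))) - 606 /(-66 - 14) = 5148289 /2520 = 2042.97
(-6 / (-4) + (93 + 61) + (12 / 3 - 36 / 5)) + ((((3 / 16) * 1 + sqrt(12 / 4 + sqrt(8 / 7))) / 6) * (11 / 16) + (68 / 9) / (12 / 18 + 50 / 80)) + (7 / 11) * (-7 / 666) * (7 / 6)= 11 * sqrt(14 * sqrt(14) + 147) / 672 + 137932027637 / 872087040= 158.39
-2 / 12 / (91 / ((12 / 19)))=-2 / 1729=-0.00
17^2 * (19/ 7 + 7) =19652/ 7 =2807.43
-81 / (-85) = 81 / 85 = 0.95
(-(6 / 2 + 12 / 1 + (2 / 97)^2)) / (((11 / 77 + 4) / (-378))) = 373453794 / 272861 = 1368.66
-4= -4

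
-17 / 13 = -1.31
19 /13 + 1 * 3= 58 /13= 4.46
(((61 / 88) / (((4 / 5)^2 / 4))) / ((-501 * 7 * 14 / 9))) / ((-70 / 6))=2745 / 40325824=0.00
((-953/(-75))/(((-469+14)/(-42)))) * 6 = 11436/1625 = 7.04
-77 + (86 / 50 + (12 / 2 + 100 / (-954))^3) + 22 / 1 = 411322547644 / 2713283325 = 151.60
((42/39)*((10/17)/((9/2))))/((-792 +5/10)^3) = -2240/7890009528843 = -0.00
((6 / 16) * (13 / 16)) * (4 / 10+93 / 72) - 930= -4758961 / 5120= -929.48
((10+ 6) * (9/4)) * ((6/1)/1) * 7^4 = 518616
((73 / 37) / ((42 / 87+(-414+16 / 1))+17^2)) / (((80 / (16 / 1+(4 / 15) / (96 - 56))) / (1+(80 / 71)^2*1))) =-58153653397 / 7043627988000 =-0.01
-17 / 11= -1.55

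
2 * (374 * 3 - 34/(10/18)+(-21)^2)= 3003.60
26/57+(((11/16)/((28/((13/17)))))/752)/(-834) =0.46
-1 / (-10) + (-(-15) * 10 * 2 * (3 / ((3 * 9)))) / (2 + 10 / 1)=259 / 90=2.88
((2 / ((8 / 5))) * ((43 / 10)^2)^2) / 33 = 3418801 / 264000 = 12.95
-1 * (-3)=3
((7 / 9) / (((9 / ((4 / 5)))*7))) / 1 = 4 / 405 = 0.01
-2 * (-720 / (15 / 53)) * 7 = 35616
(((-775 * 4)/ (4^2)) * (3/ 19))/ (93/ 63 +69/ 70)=-244125/ 19646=-12.43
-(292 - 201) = -91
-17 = -17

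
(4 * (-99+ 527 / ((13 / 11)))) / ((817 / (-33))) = -595320 / 10621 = -56.05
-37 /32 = -1.16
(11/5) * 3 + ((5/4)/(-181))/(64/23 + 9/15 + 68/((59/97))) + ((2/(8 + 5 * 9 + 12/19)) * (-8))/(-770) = 1465085414367229/221971624565460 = 6.60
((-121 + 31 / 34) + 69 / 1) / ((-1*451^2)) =1737 / 6915634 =0.00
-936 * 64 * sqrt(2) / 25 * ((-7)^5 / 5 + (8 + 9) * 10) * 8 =7647105024 * sqrt(2) / 125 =86517117.10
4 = 4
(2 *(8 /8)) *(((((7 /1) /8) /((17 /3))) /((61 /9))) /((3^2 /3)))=63 /4148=0.02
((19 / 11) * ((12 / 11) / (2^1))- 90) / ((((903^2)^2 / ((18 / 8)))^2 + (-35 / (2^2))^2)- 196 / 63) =-1551744 / 1521545096227025281657550921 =-0.00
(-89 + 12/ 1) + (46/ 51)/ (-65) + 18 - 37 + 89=-23251/ 3315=-7.01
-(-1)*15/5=3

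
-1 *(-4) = 4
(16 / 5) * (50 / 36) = 40 / 9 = 4.44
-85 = -85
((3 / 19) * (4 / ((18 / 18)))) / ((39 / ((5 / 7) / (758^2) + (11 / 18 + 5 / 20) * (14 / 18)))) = 0.01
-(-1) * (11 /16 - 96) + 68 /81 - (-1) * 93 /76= -2296171 /24624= -93.25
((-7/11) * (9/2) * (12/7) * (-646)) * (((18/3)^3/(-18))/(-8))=52326/11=4756.91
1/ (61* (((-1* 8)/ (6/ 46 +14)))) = -325/ 11224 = -0.03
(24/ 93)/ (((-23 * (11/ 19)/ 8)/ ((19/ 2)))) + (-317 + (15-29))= -2607585/ 7843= -332.47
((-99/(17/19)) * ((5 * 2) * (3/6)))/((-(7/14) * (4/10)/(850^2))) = 1998562500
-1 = -1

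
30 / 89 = 0.34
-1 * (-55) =55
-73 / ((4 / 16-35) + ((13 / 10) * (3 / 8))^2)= 2.12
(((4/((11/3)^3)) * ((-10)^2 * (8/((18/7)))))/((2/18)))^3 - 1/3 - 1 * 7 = 82959541597150798/7073843073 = 11727648.00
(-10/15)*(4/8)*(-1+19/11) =-8/33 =-0.24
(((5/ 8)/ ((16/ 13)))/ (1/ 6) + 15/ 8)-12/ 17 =4587/ 1088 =4.22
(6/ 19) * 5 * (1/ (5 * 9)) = 0.04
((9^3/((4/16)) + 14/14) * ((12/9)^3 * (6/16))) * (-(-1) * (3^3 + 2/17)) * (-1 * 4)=-43031584/153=-281252.18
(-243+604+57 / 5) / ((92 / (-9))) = -8379 / 230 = -36.43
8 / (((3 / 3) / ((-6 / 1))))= -48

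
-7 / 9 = -0.78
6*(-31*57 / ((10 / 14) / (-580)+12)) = -8608824 / 9743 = -883.59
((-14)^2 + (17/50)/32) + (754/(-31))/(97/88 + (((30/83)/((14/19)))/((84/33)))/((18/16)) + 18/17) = 391874936755671/2111594660800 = 185.58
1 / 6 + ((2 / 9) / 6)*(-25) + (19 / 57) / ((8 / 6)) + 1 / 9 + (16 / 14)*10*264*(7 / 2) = 1140437 / 108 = 10559.60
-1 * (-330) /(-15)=-22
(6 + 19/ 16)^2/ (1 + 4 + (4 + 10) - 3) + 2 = 21417/ 4096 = 5.23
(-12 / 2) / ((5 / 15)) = -18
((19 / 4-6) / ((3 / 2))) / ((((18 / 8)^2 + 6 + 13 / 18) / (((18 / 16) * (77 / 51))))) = -3465 / 28849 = -0.12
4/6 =2/3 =0.67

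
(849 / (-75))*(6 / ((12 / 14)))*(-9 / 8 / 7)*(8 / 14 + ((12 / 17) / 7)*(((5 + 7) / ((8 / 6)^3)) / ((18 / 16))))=155367 / 11900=13.06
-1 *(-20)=20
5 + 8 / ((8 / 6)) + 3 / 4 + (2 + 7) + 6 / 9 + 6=329 / 12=27.42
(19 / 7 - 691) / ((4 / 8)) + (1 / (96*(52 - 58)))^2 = -3196993529 / 2322432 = -1376.57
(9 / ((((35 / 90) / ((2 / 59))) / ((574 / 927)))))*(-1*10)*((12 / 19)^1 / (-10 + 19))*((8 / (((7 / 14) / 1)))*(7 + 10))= -10705920 / 115463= -92.72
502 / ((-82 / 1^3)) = -251 / 41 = -6.12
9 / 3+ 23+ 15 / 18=161 / 6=26.83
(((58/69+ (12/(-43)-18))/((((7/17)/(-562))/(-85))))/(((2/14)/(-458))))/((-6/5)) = -48110079407000/8901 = -5405019594.09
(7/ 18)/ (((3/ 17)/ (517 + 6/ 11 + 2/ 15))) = 10164623/ 8910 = 1140.81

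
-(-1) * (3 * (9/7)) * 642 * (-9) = -156006/7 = -22286.57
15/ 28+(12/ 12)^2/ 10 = 89/ 140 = 0.64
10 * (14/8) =35/2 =17.50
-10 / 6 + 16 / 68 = -73 / 51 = -1.43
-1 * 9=-9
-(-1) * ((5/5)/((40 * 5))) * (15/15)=1/200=0.00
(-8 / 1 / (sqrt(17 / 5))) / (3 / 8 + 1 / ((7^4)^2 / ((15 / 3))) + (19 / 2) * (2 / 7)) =-368947264 * sqrt(85) / 2422040643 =-1.40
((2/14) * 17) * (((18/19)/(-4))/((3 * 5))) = -51/1330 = -0.04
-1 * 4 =-4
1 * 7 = 7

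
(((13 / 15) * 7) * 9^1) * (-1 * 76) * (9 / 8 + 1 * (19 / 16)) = -191919 / 20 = -9595.95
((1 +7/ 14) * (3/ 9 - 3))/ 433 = -4/ 433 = -0.01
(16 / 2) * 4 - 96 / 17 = 448 / 17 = 26.35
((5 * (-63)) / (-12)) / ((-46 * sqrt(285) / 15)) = -105 * sqrt(285) / 3496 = -0.51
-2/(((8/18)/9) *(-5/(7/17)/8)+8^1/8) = -2268/1049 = -2.16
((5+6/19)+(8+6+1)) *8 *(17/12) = 13124/57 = 230.25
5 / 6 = 0.83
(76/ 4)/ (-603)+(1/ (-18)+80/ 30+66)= 27569/ 402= 68.58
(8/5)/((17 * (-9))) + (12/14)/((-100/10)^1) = -103/1071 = -0.10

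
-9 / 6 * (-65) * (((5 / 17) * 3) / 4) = 2925 / 136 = 21.51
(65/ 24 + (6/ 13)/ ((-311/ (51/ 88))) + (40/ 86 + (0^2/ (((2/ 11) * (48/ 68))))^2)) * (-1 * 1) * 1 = -145609601/ 45896136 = -3.17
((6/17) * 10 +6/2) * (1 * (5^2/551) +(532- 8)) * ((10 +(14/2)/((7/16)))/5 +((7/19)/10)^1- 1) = 5160233379/355946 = 14497.24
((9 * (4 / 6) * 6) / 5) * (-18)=-648 / 5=-129.60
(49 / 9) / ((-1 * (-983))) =49 / 8847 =0.01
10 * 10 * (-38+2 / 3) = -11200 / 3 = -3733.33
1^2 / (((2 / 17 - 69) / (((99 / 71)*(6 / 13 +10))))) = -0.21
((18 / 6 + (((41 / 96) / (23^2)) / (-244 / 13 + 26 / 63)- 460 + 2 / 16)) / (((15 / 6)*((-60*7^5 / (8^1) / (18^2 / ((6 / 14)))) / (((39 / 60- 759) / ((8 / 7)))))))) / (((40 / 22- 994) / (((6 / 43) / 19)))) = 9188802408803391 / 1706929089159728000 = 0.01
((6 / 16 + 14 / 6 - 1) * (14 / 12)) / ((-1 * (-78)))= 287 / 11232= 0.03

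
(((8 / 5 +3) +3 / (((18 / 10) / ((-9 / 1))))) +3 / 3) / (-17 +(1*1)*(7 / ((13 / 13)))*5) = -47 / 90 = -0.52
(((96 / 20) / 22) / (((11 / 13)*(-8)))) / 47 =-39 / 56870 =-0.00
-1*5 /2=-5 /2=-2.50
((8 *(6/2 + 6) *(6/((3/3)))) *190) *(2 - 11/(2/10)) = -4350240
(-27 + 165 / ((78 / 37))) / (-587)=-1333 / 15262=-0.09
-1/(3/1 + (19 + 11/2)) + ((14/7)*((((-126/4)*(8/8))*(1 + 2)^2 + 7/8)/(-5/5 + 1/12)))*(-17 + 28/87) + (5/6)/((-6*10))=-1181061731/114840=-10284.41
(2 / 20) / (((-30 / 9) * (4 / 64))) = -12 / 25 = -0.48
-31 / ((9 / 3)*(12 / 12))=-31 / 3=-10.33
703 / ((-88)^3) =-703 / 681472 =-0.00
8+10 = 18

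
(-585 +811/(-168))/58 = -99091/9744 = -10.17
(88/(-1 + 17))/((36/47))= 517/72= 7.18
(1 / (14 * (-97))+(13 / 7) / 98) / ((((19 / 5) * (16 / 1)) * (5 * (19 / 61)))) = 18483 / 96086648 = 0.00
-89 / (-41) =89 / 41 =2.17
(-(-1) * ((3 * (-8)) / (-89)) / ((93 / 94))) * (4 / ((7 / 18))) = 54144 / 19313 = 2.80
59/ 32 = 1.84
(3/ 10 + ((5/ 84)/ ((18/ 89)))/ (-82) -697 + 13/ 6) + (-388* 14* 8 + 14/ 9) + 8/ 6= -27368009969/ 619920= -44147.65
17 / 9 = 1.89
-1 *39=-39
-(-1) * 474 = 474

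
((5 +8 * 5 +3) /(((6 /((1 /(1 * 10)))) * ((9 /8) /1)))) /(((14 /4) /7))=1.42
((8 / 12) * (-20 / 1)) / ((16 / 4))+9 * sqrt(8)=22.12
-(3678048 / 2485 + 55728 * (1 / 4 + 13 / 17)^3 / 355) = -16058075445 / 9767044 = -1644.11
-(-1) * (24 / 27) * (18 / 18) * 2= 16 / 9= 1.78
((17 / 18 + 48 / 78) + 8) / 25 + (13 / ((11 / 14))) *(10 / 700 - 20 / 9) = -2326183 / 64350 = -36.15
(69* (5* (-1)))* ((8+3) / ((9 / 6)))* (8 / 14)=-10120 / 7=-1445.71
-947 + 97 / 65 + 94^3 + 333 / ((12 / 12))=829971.49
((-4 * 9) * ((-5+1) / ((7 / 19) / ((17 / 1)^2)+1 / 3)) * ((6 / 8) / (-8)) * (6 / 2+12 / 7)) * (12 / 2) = -44032329 / 38584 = -1141.21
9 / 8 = 1.12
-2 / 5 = -0.40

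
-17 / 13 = -1.31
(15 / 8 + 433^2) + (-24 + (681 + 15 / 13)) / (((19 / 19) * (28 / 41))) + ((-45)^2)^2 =3122449949 / 728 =4289079.60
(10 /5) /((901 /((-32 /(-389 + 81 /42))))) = 896 /4882519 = 0.00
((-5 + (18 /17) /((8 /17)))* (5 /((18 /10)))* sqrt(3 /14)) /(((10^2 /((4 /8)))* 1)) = -11* sqrt(42) /4032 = -0.02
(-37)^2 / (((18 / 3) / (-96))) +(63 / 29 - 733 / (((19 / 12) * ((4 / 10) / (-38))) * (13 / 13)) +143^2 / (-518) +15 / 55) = 3641763201 / 165242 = 22038.97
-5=-5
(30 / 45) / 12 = 1 / 18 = 0.06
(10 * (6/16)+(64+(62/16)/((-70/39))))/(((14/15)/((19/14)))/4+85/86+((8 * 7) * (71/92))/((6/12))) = 2070636663/2765278712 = 0.75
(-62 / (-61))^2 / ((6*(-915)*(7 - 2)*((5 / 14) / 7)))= -188356 / 255353625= -0.00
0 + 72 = 72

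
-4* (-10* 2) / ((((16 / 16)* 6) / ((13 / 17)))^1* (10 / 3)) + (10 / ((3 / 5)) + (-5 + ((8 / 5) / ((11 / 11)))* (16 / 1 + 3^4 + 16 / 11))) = 483169 / 2805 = 172.25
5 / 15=1 / 3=0.33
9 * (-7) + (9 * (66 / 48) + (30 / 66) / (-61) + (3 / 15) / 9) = -12225407 / 241560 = -50.61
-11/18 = -0.61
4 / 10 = 2 / 5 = 0.40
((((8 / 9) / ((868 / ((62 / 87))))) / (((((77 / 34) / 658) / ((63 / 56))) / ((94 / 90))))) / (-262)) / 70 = -37553 / 2764342350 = -0.00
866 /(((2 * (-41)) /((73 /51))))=-31609 /2091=-15.12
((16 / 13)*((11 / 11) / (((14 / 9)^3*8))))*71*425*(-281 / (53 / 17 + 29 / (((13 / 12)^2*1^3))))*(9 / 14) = -8006.09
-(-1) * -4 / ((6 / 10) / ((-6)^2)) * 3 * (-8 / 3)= 1920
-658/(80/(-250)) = 8225/4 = 2056.25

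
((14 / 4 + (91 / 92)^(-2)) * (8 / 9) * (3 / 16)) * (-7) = -5.28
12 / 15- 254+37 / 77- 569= -316362 / 385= -821.72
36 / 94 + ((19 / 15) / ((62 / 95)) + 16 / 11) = 363337 / 96162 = 3.78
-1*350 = -350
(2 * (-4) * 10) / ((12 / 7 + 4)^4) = -2401 / 32000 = -0.08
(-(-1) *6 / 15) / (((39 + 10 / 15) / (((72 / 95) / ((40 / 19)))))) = 54 / 14875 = 0.00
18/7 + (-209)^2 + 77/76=23240199/532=43684.58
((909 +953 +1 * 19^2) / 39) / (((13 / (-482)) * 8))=-13737 / 52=-264.17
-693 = -693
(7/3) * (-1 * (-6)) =14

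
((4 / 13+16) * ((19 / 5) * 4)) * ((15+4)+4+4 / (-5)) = 5502.87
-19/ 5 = -3.80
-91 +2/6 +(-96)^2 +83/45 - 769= 376118/45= 8358.18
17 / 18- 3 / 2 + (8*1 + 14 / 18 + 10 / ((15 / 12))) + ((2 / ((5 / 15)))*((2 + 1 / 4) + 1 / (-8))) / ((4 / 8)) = 751 / 18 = 41.72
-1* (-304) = 304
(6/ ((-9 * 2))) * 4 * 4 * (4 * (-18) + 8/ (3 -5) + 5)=1136/ 3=378.67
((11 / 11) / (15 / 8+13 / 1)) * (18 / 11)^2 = 2592 / 14399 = 0.18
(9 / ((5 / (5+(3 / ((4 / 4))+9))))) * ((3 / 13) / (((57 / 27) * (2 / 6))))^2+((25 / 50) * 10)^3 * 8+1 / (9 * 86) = 236882101787 / 236104830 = 1003.29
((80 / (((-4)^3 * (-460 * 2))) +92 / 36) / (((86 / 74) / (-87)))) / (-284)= 18173401 / 26964096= 0.67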